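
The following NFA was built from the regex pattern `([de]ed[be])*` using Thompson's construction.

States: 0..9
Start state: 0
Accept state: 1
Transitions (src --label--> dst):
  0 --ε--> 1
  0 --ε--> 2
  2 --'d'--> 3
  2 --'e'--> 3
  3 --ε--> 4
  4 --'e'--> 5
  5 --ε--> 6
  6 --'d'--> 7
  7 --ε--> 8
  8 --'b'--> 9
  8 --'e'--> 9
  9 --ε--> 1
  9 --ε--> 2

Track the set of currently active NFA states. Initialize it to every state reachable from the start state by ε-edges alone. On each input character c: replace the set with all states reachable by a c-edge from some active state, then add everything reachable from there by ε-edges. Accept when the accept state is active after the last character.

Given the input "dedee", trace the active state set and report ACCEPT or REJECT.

Answer: REJECT

Trace:
initial (ε-close {0}): {0,1,2}
'd' @ 1: {3,4}
'e' @ 2: {5,6}
'd' @ 3: {7,8}
'e' @ 4: {1,2,9}  ✓accept
'e' @ 5: {3,4}
final: {3,4}; accept 1 not in set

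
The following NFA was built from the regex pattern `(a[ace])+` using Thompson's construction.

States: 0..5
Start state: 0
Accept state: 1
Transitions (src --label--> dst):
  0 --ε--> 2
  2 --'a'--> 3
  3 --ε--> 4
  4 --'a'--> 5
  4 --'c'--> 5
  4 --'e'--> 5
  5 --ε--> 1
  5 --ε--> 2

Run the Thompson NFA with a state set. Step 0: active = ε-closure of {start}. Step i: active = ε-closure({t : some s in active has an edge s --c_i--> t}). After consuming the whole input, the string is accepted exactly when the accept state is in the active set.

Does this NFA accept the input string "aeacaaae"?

Answer: ACCEPT

Trace:
S₀ = ε-closure({0}) = {0,2}
'a' @ 1: {3,4}
'e' @ 2: {1,2,5}  [accepting]
'a' @ 3: {3,4}
'c' @ 4: {1,2,5}  [accepting]
'a' @ 5: {3,4}
'a' @ 6: {1,2,5}  [accepting]
'a' @ 7: {3,4}
'e' @ 8: {1,2,5}  [accepting]
end set {1,2,5} — state 1 in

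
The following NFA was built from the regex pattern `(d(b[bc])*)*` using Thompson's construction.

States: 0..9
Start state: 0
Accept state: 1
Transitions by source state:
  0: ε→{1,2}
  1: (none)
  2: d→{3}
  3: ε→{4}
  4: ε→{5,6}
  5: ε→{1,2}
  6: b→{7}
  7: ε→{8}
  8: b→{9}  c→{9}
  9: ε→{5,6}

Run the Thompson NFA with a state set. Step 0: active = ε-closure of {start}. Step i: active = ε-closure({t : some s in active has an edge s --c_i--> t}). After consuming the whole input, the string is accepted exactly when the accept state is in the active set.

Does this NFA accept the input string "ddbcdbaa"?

Answer: REJECT

Derivation:
start: ε-closure({0}) = {0,1,2}
'd' @ 1: {1,2,3,4,5,6}  (accept∈set)
'd' @ 2: {1,2,3,4,5,6}  (accept∈set)
'b' @ 3: {7,8}
'c' @ 4: {1,2,5,6,9}  (accept∈set)
'd' @ 5: {1,2,3,4,5,6}  (accept∈set)
'b' @ 6: {7,8}
'a' @ 7: {}  — no active states
rest 'a' ignored (set empty)
end set {} — state 1 not in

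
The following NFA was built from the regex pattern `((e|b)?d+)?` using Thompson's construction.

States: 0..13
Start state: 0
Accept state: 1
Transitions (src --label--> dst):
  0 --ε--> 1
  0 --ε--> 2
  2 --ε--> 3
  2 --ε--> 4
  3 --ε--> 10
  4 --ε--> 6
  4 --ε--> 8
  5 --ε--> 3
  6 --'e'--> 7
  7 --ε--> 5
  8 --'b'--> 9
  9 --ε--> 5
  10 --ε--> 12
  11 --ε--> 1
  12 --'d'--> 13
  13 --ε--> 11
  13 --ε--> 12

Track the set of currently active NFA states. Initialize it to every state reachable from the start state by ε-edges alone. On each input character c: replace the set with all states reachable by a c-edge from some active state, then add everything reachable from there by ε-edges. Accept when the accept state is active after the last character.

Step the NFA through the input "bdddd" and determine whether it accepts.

S₀ = ε-closure({0}) = {0,1,2,3,4,6,8,10,12}
'b' @ 1: {3,5,9,10,12}
'd' @ 2: {1,11,12,13}  ✓accept
'd' @ 3: {1,11,12,13}  ✓accept
'd' @ 4: {1,11,12,13}  ✓accept
'd' @ 5: {1,11,12,13}  ✓accept
final: {1,11,12,13}; accept 1 in set

Answer: ACCEPT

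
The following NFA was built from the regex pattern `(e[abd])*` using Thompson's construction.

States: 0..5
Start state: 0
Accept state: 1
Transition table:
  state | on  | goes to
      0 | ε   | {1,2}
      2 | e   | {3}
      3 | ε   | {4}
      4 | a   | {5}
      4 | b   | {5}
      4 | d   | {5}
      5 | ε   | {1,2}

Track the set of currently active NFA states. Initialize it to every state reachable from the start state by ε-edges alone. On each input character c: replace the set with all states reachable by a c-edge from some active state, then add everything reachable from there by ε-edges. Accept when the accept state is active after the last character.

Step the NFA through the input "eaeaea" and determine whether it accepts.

Answer: ACCEPT

Trace:
S₀ = ε-closure({0}) = {0,1,2}
'e' @ 1: {3,4}
'a' @ 2: {1,2,5}  (accept∈set)
'e' @ 3: {3,4}
'a' @ 4: {1,2,5}  (accept∈set)
'e' @ 5: {3,4}
'a' @ 6: {1,2,5}  (accept∈set)
final: {1,2,5}; accept 1 in set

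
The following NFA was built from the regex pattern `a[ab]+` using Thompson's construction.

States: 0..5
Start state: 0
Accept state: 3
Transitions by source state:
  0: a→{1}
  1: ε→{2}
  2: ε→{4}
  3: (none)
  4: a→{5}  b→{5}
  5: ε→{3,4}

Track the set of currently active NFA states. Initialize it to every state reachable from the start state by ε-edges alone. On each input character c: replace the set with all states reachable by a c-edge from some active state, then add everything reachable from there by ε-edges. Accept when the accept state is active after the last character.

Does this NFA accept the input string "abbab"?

S₀ = ε-closure({0}) = {0}
'a' @ 1: {1,2,4}
'b' @ 2: {3,4,5}  (accept∈set)
'b' @ 3: {3,4,5}  (accept∈set)
'a' @ 4: {3,4,5}  (accept∈set)
'b' @ 5: {3,4,5}  (accept∈set)
after full input: {3,4,5}  (accept=3 in)

Answer: ACCEPT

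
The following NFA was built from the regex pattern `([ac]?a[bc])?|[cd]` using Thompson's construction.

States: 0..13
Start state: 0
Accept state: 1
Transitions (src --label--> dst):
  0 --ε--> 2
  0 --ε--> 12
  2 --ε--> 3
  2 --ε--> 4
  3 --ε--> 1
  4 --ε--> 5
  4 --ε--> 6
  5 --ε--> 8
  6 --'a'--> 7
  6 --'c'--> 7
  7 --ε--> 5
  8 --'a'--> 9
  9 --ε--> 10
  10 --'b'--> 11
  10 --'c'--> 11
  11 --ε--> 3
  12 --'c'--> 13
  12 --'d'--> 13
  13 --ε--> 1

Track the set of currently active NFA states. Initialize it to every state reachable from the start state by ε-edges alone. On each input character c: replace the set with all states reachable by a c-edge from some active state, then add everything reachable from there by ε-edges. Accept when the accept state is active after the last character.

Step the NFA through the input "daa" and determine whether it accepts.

initial (ε-close {0}): {0,1,2,3,4,5,6,8,12}
'd' @ 1: {1,13}  (accept∈set)
'a' @ 2: {}  — state set empty
rest 'a' ignored (set empty)
final: {}; accept 1 not in set

Answer: REJECT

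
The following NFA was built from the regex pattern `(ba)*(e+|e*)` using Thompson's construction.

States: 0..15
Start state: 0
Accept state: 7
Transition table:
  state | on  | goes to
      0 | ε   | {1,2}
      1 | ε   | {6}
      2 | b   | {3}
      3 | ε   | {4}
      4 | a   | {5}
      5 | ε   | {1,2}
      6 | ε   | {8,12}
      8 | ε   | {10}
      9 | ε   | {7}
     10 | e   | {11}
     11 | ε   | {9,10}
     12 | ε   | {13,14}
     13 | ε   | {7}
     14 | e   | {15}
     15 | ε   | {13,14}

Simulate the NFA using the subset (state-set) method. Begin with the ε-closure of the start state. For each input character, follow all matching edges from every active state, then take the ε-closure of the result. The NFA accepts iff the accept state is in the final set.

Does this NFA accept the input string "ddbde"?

S₀ = ε-closure({0}) = {0,1,2,6,7,8,10,12,13,14}
'd' @ 1: {}  — dead — no transitions
rest 'dbde' ignored (set empty)
after full input: {}  (accept=7 not in)

Answer: REJECT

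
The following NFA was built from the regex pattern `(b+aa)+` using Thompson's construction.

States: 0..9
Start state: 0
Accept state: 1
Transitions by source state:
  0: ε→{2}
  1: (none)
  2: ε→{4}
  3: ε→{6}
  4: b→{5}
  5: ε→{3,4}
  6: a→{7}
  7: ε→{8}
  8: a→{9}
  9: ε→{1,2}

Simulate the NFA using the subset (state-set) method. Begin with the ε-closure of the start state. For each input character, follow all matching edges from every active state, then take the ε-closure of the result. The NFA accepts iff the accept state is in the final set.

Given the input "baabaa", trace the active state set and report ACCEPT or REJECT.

S₀ = ε-closure({0}) = {0,2,4}
'b' @ 1: {3,4,5,6}
'a' @ 2: {7,8}
'a' @ 3: {1,2,4,9}  (accept∈set)
'b' @ 4: {3,4,5,6}
'a' @ 5: {7,8}
'a' @ 6: {1,2,4,9}  (accept∈set)
after full input: {1,2,4,9}  (accept=1 in)

Answer: ACCEPT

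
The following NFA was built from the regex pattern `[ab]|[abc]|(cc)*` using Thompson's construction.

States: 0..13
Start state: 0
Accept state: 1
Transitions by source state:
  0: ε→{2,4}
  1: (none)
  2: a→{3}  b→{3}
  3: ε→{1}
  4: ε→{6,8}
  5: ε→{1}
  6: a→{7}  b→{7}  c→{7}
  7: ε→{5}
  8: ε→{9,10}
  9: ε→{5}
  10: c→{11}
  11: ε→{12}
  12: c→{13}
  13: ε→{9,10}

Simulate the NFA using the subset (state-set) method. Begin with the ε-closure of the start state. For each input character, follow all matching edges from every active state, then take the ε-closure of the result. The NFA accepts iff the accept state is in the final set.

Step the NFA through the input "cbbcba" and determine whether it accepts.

Answer: REJECT

Trace:
start: ε-closure({0}) = {0,1,2,4,5,6,8,9,10}
'c' @ 1: {1,5,7,11,12}  ✓accept
'b' @ 2: {}  — no active states
rest 'bcba' ignored (set empty)
final: {}; accept 1 not in set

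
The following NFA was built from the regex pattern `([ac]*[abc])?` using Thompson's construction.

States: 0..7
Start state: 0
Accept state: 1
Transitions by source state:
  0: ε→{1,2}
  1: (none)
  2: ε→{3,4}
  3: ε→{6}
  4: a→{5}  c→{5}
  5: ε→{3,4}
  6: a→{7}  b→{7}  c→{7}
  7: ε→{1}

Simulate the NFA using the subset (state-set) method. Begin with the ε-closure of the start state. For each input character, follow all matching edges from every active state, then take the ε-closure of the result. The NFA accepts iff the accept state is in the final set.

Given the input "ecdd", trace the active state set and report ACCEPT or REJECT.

start: ε-closure({0}) = {0,1,2,3,4,6}
'e' @ 1: {}  — dead — no transitions
rest 'cdd' ignored (set empty)
after full input: {}  (accept=1 not in)

Answer: REJECT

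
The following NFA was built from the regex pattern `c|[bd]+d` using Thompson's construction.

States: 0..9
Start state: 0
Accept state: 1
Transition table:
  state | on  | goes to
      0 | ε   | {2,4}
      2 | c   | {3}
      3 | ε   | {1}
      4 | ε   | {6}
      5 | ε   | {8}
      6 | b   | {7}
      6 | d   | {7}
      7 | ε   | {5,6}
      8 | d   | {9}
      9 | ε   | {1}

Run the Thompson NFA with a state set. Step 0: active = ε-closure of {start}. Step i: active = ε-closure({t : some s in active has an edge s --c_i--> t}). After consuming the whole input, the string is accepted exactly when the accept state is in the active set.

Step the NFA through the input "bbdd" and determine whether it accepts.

S₀ = ε-closure({0}) = {0,2,4,6}
'b' @ 1: {5,6,7,8}
'b' @ 2: {5,6,7,8}
'd' @ 3: {1,5,6,7,8,9}  (accept∈set)
'd' @ 4: {1,5,6,7,8,9}  (accept∈set)
after full input: {1,5,6,7,8,9}  (accept=1 in)

Answer: ACCEPT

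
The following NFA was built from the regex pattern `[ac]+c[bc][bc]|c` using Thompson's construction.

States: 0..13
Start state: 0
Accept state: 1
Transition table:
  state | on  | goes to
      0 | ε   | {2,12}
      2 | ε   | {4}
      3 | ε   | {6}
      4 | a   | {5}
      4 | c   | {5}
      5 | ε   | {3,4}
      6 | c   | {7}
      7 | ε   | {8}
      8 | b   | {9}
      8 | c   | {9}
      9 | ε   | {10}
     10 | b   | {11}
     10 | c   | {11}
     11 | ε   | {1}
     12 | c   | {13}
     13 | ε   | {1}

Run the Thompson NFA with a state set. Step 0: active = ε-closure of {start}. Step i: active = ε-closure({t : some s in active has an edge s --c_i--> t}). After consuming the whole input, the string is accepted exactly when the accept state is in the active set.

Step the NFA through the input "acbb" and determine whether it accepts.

Answer: ACCEPT

Trace:
initial (ε-close {0}): {0,2,4,12}
'a' @ 1: {3,4,5,6}
'c' @ 2: {3,4,5,6,7,8}
'b' @ 3: {9,10}
'b' @ 4: {1,11}  (accept∈set)
after full input: {1,11}  (accept=1 in)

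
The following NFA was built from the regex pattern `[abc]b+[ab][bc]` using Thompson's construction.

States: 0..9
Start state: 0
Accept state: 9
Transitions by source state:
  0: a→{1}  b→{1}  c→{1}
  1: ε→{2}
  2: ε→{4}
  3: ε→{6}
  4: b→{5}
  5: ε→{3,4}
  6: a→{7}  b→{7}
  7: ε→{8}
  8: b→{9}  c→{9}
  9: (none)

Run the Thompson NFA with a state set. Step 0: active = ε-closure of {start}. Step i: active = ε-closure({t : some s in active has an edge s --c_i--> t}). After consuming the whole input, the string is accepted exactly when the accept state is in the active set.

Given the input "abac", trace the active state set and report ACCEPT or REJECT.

initial (ε-close {0}): {0}
'a' @ 1: {1,2,4}
'b' @ 2: {3,4,5,6}
'a' @ 3: {7,8}
'c' @ 4: {9}  ✓accept
after full input: {9}  (accept=9 in)

Answer: ACCEPT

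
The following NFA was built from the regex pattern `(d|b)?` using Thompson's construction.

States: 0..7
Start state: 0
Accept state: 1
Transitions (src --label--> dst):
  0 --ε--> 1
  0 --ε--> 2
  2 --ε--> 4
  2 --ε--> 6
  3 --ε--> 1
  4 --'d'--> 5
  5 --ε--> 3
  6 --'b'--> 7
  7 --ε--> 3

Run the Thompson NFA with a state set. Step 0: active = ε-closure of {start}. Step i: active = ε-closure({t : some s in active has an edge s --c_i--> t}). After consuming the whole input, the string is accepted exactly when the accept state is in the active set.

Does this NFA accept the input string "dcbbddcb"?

Answer: REJECT

Steps:
start: ε-closure({0}) = {0,1,2,4,6}
'd' @ 1: {1,3,5}  (accept∈set)
'c' @ 2: {}  — no active states
rest 'bbddcb' ignored (set empty)
final: {}; accept 1 not in set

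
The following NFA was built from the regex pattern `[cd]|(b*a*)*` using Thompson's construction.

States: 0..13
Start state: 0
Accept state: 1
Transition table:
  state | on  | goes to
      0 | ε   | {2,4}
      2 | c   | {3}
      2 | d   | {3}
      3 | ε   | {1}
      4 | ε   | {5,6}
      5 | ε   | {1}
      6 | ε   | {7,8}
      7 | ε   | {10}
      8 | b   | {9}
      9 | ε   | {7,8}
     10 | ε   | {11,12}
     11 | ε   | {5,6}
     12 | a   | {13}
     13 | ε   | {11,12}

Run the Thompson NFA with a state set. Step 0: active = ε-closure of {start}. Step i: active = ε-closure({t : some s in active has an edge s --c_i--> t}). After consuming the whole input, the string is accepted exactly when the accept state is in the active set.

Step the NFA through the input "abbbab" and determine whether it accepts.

start: ε-closure({0}) = {0,1,2,4,5,6,7,8,10,11,12}
'a' @ 1: {1,5,6,7,8,10,11,12,13}  [accepting]
'b' @ 2: {1,5,6,7,8,9,10,11,12}  [accepting]
'b' @ 3: {1,5,6,7,8,9,10,11,12}  [accepting]
'b' @ 4: {1,5,6,7,8,9,10,11,12}  [accepting]
'a' @ 5: {1,5,6,7,8,10,11,12,13}  [accepting]
'b' @ 6: {1,5,6,7,8,9,10,11,12}  [accepting]
end set {1,5,6,7,8,9,10,11,12} — state 1 in

Answer: ACCEPT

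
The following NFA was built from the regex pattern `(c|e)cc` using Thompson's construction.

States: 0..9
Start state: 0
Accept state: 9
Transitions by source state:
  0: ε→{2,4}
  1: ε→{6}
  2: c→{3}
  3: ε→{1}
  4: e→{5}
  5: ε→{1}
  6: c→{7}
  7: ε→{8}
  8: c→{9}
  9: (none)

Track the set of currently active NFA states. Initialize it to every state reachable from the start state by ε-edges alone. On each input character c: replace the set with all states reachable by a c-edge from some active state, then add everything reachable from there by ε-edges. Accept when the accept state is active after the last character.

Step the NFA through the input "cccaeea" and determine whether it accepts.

Answer: REJECT

Derivation:
S₀ = ε-closure({0}) = {0,2,4}
'c' @ 1: {1,3,6}
'c' @ 2: {7,8}
'c' @ 3: {9}  [accepting]
'a' @ 4: {}  — no active states
rest 'eea' ignored (set empty)
end set {} — state 9 not in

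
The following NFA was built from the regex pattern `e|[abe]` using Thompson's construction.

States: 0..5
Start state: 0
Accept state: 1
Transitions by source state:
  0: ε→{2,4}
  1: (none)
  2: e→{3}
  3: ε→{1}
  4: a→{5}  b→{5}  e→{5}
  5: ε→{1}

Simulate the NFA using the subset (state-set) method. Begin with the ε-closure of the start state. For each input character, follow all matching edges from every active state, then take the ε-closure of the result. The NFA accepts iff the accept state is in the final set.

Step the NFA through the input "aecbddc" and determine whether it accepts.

Answer: REJECT

Steps:
start: ε-closure({0}) = {0,2,4}
'a' @ 1: {1,5}  [accepting]
'e' @ 2: {}  — state set empty
rest 'cbddc' ignored (set empty)
after full input: {}  (accept=1 not in)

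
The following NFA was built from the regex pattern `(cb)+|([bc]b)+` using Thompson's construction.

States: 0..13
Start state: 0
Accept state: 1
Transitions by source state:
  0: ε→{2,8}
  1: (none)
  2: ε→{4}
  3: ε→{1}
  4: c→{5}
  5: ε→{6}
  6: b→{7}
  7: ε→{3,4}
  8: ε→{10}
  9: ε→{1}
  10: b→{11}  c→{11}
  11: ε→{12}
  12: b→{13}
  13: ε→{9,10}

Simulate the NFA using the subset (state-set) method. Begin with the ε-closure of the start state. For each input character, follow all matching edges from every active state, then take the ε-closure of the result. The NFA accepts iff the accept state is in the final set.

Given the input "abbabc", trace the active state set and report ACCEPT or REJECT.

initial (ε-close {0}): {0,2,4,8,10}
'a' @ 1: {}  — state set empty
rest 'bbabc' ignored (set empty)
final: {}; accept 1 not in set

Answer: REJECT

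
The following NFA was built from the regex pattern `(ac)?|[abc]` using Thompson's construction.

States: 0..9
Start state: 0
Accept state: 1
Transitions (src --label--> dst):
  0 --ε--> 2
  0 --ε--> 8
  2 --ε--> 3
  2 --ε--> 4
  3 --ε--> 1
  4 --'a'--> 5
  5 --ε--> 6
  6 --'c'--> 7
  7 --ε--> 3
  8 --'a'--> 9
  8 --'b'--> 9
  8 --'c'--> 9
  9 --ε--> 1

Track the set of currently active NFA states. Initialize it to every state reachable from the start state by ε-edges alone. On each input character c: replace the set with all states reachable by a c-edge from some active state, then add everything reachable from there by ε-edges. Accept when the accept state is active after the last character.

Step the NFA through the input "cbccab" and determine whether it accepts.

initial (ε-close {0}): {0,1,2,3,4,8}
'c' @ 1: {1,9}  ✓accept
'b' @ 2: {}  — no active states
rest 'ccab' ignored (set empty)
after full input: {}  (accept=1 not in)

Answer: REJECT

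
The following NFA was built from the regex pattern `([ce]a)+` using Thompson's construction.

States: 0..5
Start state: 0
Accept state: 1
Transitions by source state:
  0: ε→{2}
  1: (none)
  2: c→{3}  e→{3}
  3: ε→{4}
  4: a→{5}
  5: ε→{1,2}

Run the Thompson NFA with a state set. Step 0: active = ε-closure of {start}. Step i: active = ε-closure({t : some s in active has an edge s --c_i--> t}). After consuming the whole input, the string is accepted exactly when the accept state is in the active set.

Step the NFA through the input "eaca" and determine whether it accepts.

start: ε-closure({0}) = {0,2}
'e' @ 1: {3,4}
'a' @ 2: {1,2,5}  ✓accept
'c' @ 3: {3,4}
'a' @ 4: {1,2,5}  ✓accept
end set {1,2,5} — state 1 in

Answer: ACCEPT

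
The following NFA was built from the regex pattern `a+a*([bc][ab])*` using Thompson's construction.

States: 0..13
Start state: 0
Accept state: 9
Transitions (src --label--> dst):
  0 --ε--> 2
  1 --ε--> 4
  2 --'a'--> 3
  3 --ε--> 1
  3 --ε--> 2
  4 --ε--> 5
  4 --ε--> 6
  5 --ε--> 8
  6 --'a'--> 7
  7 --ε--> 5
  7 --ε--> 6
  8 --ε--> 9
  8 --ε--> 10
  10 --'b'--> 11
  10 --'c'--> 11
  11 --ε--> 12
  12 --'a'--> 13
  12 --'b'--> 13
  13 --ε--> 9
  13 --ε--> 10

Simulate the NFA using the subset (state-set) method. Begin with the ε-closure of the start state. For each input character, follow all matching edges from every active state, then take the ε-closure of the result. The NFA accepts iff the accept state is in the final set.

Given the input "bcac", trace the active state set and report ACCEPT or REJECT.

start: ε-closure({0}) = {0,2}
'b' @ 1: {}  — dead — no transitions
rest 'cac' ignored (set empty)
after full input: {}  (accept=9 not in)

Answer: REJECT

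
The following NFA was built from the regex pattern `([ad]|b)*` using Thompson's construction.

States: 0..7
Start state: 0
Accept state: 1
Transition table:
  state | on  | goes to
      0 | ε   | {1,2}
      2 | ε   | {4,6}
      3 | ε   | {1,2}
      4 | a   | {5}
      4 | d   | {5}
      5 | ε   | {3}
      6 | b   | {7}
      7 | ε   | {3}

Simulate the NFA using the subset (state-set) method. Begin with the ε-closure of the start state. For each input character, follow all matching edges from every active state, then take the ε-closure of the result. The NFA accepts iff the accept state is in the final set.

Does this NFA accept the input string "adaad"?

Answer: ACCEPT

Derivation:
S₀ = ε-closure({0}) = {0,1,2,4,6}
'a' @ 1: {1,2,3,4,5,6}  [accepting]
'd' @ 2: {1,2,3,4,5,6}  [accepting]
'a' @ 3: {1,2,3,4,5,6}  [accepting]
'a' @ 4: {1,2,3,4,5,6}  [accepting]
'd' @ 5: {1,2,3,4,5,6}  [accepting]
after full input: {1,2,3,4,5,6}  (accept=1 in)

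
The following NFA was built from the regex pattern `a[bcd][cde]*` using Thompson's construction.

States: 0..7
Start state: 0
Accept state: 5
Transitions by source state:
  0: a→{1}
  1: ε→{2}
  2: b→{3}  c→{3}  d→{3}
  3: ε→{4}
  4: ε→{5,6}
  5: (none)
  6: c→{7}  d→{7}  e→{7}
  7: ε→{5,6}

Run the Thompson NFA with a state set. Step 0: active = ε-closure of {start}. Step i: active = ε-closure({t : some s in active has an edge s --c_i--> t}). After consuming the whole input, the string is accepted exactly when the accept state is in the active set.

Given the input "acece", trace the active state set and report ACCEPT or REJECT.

start: ε-closure({0}) = {0}
'a' @ 1: {1,2}
'c' @ 2: {3,4,5,6}  ✓accept
'e' @ 3: {5,6,7}  ✓accept
'c' @ 4: {5,6,7}  ✓accept
'e' @ 5: {5,6,7}  ✓accept
final: {5,6,7}; accept 5 in set

Answer: ACCEPT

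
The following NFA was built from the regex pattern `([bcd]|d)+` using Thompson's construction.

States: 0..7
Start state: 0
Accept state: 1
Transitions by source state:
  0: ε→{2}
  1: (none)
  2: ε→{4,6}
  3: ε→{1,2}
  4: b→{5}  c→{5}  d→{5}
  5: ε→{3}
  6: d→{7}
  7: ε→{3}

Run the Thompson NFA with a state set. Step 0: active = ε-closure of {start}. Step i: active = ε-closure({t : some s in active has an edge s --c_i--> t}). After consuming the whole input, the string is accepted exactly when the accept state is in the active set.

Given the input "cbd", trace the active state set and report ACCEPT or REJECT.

Answer: ACCEPT

Trace:
S₀ = ε-closure({0}) = {0,2,4,6}
'c' @ 1: {1,2,3,4,5,6}  (accept∈set)
'b' @ 2: {1,2,3,4,5,6}  (accept∈set)
'd' @ 3: {1,2,3,4,5,6,7}  (accept∈set)
after full input: {1,2,3,4,5,6,7}  (accept=1 in)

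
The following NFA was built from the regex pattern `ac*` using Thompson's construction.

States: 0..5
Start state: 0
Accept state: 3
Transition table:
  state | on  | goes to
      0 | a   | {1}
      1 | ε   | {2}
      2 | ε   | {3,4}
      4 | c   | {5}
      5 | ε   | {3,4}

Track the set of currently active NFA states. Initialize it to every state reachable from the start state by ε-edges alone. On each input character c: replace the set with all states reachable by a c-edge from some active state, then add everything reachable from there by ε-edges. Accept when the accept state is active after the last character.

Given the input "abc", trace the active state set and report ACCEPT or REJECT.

Answer: REJECT

Derivation:
initial (ε-close {0}): {0}
'a' @ 1: {1,2,3,4}  ✓accept
'b' @ 2: {}  — state set empty
rest 'c' ignored (set empty)
after full input: {}  (accept=3 not in)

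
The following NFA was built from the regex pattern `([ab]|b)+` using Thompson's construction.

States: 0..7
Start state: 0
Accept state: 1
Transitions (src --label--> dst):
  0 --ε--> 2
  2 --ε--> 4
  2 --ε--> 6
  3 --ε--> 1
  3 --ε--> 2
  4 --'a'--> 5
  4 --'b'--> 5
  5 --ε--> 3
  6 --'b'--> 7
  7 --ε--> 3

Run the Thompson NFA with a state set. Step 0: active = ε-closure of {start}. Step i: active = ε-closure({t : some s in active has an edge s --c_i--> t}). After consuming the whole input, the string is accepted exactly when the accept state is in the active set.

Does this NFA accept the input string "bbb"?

Answer: ACCEPT

Steps:
S₀ = ε-closure({0}) = {0,2,4,6}
'b' @ 1: {1,2,3,4,5,6,7}  ✓accept
'b' @ 2: {1,2,3,4,5,6,7}  ✓accept
'b' @ 3: {1,2,3,4,5,6,7}  ✓accept
after full input: {1,2,3,4,5,6,7}  (accept=1 in)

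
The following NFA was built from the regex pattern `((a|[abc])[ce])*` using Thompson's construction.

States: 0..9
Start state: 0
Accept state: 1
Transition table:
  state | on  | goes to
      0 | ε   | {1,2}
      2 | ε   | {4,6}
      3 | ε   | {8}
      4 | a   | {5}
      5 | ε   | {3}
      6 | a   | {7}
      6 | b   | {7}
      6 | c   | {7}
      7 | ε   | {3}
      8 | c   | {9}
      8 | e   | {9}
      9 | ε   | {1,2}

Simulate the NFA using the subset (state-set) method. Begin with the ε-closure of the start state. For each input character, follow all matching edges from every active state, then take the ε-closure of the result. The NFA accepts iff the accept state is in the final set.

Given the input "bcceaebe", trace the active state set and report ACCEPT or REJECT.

Answer: ACCEPT

Derivation:
initial (ε-close {0}): {0,1,2,4,6}
'b' @ 1: {3,7,8}
'c' @ 2: {1,2,4,6,9}  (accept∈set)
'c' @ 3: {3,7,8}
'e' @ 4: {1,2,4,6,9}  (accept∈set)
'a' @ 5: {3,5,7,8}
'e' @ 6: {1,2,4,6,9}  (accept∈set)
'b' @ 7: {3,7,8}
'e' @ 8: {1,2,4,6,9}  (accept∈set)
after full input: {1,2,4,6,9}  (accept=1 in)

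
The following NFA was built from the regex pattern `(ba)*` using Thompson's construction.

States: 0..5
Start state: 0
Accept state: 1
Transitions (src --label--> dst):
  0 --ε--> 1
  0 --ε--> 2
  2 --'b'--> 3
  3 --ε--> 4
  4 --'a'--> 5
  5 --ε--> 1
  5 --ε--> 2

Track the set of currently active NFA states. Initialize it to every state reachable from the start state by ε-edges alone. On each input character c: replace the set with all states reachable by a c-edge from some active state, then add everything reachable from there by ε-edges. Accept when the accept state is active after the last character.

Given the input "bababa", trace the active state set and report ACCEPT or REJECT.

start: ε-closure({0}) = {0,1,2}
'b' @ 1: {3,4}
'a' @ 2: {1,2,5}  [accepting]
'b' @ 3: {3,4}
'a' @ 4: {1,2,5}  [accepting]
'b' @ 5: {3,4}
'a' @ 6: {1,2,5}  [accepting]
after full input: {1,2,5}  (accept=1 in)

Answer: ACCEPT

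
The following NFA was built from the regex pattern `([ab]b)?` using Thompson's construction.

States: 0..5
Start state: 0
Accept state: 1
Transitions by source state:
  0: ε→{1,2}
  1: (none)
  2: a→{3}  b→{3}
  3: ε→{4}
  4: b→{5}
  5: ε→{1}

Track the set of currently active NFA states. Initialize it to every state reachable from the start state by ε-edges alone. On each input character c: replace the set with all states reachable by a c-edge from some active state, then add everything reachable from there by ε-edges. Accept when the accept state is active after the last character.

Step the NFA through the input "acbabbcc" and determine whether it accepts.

Answer: REJECT

Trace:
initial (ε-close {0}): {0,1,2}
'a' @ 1: {3,4}
'c' @ 2: {}  — state set empty
rest 'babbcc' ignored (set empty)
final: {}; accept 1 not in set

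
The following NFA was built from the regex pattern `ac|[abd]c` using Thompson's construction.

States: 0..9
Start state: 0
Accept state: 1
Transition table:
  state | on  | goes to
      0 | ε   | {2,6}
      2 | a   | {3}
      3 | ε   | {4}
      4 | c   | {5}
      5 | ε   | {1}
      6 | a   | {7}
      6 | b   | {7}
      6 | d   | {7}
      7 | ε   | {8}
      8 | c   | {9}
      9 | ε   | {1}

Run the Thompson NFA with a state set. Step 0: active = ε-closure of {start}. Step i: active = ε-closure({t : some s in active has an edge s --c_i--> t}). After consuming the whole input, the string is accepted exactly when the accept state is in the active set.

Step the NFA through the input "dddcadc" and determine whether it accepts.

Answer: REJECT

Trace:
initial (ε-close {0}): {0,2,6}
'd' @ 1: {7,8}
'd' @ 2: {}  — no active states
rest 'dcadc' ignored (set empty)
after full input: {}  (accept=1 not in)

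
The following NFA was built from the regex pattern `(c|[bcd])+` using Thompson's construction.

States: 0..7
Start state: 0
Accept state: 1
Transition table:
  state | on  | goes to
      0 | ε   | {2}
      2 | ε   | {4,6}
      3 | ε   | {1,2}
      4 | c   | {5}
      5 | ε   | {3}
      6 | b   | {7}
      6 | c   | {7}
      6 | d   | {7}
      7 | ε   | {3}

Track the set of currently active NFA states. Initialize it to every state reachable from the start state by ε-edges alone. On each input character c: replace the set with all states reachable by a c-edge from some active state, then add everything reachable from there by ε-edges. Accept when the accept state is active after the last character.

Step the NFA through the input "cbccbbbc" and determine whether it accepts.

Answer: ACCEPT

Derivation:
S₀ = ε-closure({0}) = {0,2,4,6}
'c' @ 1: {1,2,3,4,5,6,7}  ✓accept
'b' @ 2: {1,2,3,4,6,7}  ✓accept
'c' @ 3: {1,2,3,4,5,6,7}  ✓accept
'c' @ 4: {1,2,3,4,5,6,7}  ✓accept
'b' @ 5: {1,2,3,4,6,7}  ✓accept
'b' @ 6: {1,2,3,4,6,7}  ✓accept
'b' @ 7: {1,2,3,4,6,7}  ✓accept
'c' @ 8: {1,2,3,4,5,6,7}  ✓accept
end set {1,2,3,4,5,6,7} — state 1 in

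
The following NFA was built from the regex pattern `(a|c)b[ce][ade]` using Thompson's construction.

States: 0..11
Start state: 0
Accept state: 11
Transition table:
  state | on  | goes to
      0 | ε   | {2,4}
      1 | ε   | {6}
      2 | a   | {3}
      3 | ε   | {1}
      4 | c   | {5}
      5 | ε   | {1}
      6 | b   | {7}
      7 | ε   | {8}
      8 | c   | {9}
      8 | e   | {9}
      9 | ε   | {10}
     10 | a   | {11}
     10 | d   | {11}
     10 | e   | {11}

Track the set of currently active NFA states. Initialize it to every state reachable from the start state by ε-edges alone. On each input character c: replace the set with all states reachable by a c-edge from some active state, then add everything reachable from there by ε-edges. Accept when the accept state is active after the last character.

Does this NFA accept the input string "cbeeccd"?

initial (ε-close {0}): {0,2,4}
'c' @ 1: {1,5,6}
'b' @ 2: {7,8}
'e' @ 3: {9,10}
'e' @ 4: {11}  [accepting]
'c' @ 5: {}  — dead — no transitions
rest 'cd' ignored (set empty)
final: {}; accept 11 not in set

Answer: REJECT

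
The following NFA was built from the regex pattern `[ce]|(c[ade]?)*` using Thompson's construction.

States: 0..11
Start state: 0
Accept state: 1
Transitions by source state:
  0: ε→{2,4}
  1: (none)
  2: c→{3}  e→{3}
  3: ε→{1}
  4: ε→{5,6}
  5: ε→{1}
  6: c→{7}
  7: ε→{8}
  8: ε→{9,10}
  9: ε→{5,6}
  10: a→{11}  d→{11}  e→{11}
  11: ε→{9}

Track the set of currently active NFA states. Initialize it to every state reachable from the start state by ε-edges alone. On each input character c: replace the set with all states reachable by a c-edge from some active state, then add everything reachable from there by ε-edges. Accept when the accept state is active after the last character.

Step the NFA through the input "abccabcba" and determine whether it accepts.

Answer: REJECT

Trace:
initial (ε-close {0}): {0,1,2,4,5,6}
'a' @ 1: {}  — no active states
rest 'bccabcba' ignored (set empty)
after full input: {}  (accept=1 not in)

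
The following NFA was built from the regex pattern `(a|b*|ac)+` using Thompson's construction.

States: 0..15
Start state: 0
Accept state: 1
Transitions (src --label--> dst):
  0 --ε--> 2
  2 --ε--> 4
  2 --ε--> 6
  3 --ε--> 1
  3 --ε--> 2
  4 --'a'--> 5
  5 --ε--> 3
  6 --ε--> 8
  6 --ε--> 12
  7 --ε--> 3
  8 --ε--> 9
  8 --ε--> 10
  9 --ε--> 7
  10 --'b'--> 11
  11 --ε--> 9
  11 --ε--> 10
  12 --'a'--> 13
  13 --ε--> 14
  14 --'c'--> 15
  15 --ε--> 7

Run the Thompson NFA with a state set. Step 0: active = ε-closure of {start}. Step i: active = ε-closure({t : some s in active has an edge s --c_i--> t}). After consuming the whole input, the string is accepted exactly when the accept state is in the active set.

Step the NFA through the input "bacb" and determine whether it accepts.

S₀ = ε-closure({0}) = {0,1,2,3,4,6,7,8,9,10,12}
'b' @ 1: {1,2,3,4,6,7,8,9,10,11,12}  (accept∈set)
'a' @ 2: {1,2,3,4,5,6,7,8,9,10,12,13,14}  (accept∈set)
'c' @ 3: {1,2,3,4,6,7,8,9,10,12,15}  (accept∈set)
'b' @ 4: {1,2,3,4,6,7,8,9,10,11,12}  (accept∈set)
final: {1,2,3,4,6,7,8,9,10,11,12}; accept 1 in set

Answer: ACCEPT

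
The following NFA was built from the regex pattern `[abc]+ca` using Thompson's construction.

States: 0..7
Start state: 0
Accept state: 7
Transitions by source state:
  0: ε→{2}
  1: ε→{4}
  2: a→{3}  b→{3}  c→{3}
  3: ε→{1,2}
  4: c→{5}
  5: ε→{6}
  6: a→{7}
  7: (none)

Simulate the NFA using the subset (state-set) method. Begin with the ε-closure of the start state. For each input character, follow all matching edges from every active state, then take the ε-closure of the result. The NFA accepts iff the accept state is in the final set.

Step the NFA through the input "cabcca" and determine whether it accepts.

Answer: ACCEPT

Trace:
initial (ε-close {0}): {0,2}
'c' @ 1: {1,2,3,4}
'a' @ 2: {1,2,3,4}
'b' @ 3: {1,2,3,4}
'c' @ 4: {1,2,3,4,5,6}
'c' @ 5: {1,2,3,4,5,6}
'a' @ 6: {1,2,3,4,7}  [accepting]
after full input: {1,2,3,4,7}  (accept=7 in)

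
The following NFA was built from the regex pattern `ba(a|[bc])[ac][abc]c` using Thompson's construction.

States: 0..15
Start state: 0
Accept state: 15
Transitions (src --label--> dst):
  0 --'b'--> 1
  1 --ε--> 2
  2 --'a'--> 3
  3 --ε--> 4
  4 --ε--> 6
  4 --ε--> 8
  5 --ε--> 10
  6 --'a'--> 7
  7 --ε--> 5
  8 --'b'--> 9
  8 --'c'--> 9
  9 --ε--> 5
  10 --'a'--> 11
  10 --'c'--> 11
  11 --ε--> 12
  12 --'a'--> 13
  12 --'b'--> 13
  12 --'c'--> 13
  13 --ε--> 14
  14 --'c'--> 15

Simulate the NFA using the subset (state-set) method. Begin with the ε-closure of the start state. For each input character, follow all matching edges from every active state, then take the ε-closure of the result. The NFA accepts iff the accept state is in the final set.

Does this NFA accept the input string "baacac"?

Answer: ACCEPT

Derivation:
S₀ = ε-closure({0}) = {0}
'b' @ 1: {1,2}
'a' @ 2: {3,4,6,8}
'a' @ 3: {5,7,10}
'c' @ 4: {11,12}
'a' @ 5: {13,14}
'c' @ 6: {15}  [accepting]
after full input: {15}  (accept=15 in)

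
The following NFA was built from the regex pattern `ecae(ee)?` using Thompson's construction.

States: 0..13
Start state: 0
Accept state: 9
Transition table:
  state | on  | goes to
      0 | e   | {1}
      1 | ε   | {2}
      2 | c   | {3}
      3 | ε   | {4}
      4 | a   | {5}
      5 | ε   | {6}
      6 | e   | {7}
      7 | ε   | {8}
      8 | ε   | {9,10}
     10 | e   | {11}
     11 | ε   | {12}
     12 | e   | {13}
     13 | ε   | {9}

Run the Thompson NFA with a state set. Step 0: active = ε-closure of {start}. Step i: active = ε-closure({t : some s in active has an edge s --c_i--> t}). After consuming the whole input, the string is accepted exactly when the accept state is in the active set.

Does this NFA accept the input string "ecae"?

Answer: ACCEPT

Derivation:
S₀ = ε-closure({0}) = {0}
'e' @ 1: {1,2}
'c' @ 2: {3,4}
'a' @ 3: {5,6}
'e' @ 4: {7,8,9,10}  (accept∈set)
final: {7,8,9,10}; accept 9 in set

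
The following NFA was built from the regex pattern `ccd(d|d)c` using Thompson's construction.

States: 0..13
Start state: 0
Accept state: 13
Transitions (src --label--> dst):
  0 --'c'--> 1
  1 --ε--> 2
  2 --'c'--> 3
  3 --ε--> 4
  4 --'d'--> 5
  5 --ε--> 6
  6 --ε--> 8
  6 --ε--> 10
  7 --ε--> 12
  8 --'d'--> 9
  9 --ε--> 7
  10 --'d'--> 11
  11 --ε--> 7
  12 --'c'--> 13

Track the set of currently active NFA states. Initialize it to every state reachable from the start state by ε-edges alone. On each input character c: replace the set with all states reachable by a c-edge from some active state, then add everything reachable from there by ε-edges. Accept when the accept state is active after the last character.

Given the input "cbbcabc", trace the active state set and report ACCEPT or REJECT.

S₀ = ε-closure({0}) = {0}
'c' @ 1: {1,2}
'b' @ 2: {}  — no active states
rest 'bcabc' ignored (set empty)
end set {} — state 13 not in

Answer: REJECT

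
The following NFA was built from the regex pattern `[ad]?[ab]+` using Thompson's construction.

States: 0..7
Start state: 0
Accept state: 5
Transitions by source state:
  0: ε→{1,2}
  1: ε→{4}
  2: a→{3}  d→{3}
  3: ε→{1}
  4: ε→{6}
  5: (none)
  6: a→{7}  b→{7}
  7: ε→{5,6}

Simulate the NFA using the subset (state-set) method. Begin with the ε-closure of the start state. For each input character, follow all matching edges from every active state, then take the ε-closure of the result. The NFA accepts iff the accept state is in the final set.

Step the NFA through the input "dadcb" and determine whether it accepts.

S₀ = ε-closure({0}) = {0,1,2,4,6}
'd' @ 1: {1,3,4,6}
'a' @ 2: {5,6,7}  [accepting]
'd' @ 3: {}  — no active states
rest 'cb' ignored (set empty)
final: {}; accept 5 not in set

Answer: REJECT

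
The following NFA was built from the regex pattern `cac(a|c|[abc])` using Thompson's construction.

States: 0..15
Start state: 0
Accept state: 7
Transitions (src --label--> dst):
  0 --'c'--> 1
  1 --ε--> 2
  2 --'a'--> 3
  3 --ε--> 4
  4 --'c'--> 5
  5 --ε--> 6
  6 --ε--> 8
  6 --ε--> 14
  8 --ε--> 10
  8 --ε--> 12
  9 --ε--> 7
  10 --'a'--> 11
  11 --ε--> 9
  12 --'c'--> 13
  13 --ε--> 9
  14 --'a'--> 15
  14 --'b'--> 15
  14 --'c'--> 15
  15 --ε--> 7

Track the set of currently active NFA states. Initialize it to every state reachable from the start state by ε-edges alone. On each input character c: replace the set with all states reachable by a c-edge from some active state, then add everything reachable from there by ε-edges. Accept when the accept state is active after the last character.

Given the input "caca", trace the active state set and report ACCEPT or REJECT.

Answer: ACCEPT

Derivation:
initial (ε-close {0}): {0}
'c' @ 1: {1,2}
'a' @ 2: {3,4}
'c' @ 3: {5,6,8,10,12,14}
'a' @ 4: {7,9,11,15}  (accept∈set)
final: {7,9,11,15}; accept 7 in set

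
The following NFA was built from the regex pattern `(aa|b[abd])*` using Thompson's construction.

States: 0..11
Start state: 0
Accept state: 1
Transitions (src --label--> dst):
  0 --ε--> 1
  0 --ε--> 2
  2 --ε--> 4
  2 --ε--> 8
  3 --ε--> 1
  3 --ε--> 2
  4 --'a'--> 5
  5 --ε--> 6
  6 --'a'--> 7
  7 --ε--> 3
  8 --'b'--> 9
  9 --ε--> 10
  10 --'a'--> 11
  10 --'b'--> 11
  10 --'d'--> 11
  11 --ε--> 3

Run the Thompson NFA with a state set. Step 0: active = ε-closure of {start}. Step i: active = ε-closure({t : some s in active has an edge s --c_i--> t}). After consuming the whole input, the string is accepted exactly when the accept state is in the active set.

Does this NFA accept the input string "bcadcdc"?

Answer: REJECT

Derivation:
initial (ε-close {0}): {0,1,2,4,8}
'b' @ 1: {9,10}
'c' @ 2: {}  — dead — no transitions
rest 'adcdc' ignored (set empty)
after full input: {}  (accept=1 not in)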